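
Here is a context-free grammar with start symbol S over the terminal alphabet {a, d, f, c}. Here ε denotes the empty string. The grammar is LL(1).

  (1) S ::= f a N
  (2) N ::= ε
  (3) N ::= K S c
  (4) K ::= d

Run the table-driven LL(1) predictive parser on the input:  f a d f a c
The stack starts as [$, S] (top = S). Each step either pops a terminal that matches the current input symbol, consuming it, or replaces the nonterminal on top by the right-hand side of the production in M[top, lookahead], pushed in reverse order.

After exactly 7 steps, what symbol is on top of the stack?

     Stack    Input          Action
  1  $ S      f a d f a c $  expand S ::= f a N
  2  $ N a f  f a d f a c $  match f
  3  $ N a    a d f a c $    match a
  4  $ N      d f a c $      expand N ::= K S c
  5  $ c S K  d f a c $      expand K ::= d
  6  $ c S d  d f a c $      match d
  7  $ c S    f a c $        expand S ::= f a N
Stack after step 7: $ c N a f (top = f).

f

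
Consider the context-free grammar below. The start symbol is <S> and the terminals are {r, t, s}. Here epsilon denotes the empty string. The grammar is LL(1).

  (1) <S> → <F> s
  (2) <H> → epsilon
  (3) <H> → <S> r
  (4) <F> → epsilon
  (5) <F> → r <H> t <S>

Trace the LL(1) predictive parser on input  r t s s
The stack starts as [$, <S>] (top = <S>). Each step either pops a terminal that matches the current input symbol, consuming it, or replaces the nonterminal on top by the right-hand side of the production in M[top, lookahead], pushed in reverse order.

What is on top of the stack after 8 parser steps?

s

     Stack            Input      Action
  1  $ <S>            r t s s $  expand <S> → <F> s
  2  $ s <F>          r t s s $  expand <F> → r <H> t <S>
  3  $ s <S> t <H> r  r t s s $  match r
  4  $ s <S> t <H>    t s s $    expand <H> → epsilon
  5  $ s <S> t        t s s $    match t
  6  $ s <S>          s s $      expand <S> → <F> s
  7  $ s s <F>        s s $      expand <F> → epsilon
  8  $ s s            s s $      match s
Stack after step 8: $ s (top = s).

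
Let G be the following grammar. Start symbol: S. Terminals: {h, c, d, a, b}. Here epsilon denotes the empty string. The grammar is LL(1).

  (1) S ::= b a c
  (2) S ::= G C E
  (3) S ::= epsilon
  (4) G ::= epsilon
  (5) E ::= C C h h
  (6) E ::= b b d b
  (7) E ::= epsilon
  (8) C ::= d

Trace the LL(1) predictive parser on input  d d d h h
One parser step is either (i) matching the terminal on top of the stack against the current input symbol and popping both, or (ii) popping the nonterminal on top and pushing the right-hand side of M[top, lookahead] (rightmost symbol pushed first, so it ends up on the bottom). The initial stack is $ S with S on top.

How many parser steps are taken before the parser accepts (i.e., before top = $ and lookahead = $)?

11

      Stack      Input        Action
   1  $ S        d d d h h $  expand S ::= G C E
   2  $ E C G    d d d h h $  expand G ::= epsilon
   3  $ E C      d d d h h $  expand C ::= d
   4  $ E d      d d d h h $  match d
   5  $ E        d d h h $    expand E ::= C C h h
   6  $ h h C C  d d h h $    expand C ::= d
   7  $ h h C d  d d h h $    match d
   8  $ h h C    d h h $      expand C ::= d
   9  $ h h d    d h h $      match d
  10  $ h h      h h $        match h
  11  $ h        h $          match h
Accept reached after 11 steps.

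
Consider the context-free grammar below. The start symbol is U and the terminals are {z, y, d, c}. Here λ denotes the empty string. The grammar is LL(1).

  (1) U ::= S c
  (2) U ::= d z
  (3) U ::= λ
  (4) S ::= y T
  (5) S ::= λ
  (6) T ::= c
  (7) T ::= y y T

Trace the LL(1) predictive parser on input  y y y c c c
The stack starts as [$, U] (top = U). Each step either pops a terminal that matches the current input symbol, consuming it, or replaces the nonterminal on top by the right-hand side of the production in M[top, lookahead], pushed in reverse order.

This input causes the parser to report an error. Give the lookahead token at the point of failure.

c

      Stack      Input          Action
   1  $ U        y y y c c c $  expand U ::= S c
   2  $ c S      y y y c c c $  expand S ::= y T
   3  $ c T y    y y y c c c $  match y
   4  $ c T      y y c c c $    expand T ::= y y T
   5  $ c T y y  y y c c c $    match y
   6  $ c T y    y c c c $      match y
   7  $ c T      c c c $        expand T ::= c
   8  $ c c      c c c $        match c
   9  $ c        c c $          match c
  10  $          c $            error: stack empty but input remains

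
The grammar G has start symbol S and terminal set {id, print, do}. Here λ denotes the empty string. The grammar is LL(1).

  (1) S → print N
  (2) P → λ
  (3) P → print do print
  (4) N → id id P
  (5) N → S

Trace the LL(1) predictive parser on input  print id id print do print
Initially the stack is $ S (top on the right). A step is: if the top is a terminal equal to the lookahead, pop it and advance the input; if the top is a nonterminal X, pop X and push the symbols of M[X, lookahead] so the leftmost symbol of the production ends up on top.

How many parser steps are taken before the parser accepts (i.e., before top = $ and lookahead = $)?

     Stack             Input                         Action
  1  $ S               print id id print do print $  expand S → print N
  2  $ N print         print id id print do print $  match print
  3  $ N               id id print do print $        expand N → id id P
  4  $ P id id         id id print do print $        match id
  5  $ P id            id print do print $           match id
  6  $ P               print do print $              expand P → print do print
  7  $ print do print  print do print $              match print
  8  $ print do        do print $                    match do
  9  $ print           print $                       match print
Accept reached after 9 steps.

9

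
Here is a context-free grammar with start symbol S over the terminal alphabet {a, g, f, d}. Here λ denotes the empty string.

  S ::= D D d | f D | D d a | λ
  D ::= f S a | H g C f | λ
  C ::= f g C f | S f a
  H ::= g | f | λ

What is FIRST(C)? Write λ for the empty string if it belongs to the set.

{d, f, g}

FIRST(H) = {λ, f, g}
FIRST(D) = {λ, f, g}  (via H g C f)
FIRST(S) = {λ, d, f, g}  (via D D d, D d a)
FIRST(C) = {d, f, g}  (via S f a)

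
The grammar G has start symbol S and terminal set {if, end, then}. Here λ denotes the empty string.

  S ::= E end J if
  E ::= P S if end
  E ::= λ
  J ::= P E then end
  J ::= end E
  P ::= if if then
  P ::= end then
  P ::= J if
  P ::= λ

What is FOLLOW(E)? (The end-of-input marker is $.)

FIRST(S) = {end, if, then}  (via E end J if)
FIRST(E) = {λ, end, if, then}  (via P S if end)
FIRST(J) = {end, if, then}  (via P E then end)
FIRST(P) = {λ, end, if, then}  (via J if)
FOLLOW(S) includes $ since S is the start symbol.
FOLLOW(S): in E::=P S if end, S is followed by if end with FIRST {if}. Thus FOLLOW(S) = {$, if}.
FOLLOW(J): in S::=E end J if, J is followed by if with FIRST {if}; in P::=J if, J is followed by if with FIRST {if}. Thus FOLLOW(J) = {if}.
FOLLOW(E): in S::=E end J if, E is followed by end J if with FIRST {end}; in J::=P E then end, E is followed by then end with FIRST {then}; in J::=end E, the suffix after E is empty, so FOLLOW(E) ⊇ FOLLOW(J) = {if}. Thus FOLLOW(E) = {end, if, then}.
FOLLOW(P): in E::=P S if end, P is followed by S if end with FIRST {end, if, then}; in J::=P E then end, P is followed by E then end with FIRST {end, if, then}. Thus FOLLOW(P) = {end, if, then}.

{end, if, then}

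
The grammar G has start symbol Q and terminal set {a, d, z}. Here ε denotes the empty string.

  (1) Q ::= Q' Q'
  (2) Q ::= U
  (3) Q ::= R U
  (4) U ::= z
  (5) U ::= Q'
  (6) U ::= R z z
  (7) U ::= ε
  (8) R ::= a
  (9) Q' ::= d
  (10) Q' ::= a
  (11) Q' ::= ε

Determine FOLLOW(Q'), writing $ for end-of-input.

{$, a, d}

FIRST(R) = {a}
FIRST(Q') = {ε, a, d}
FIRST(U) = {ε, a, d, z}  (via Q', R z z)
FIRST(Q) = {ε, a, d, z}  (via Q' Q', U, R U)
FOLLOW(Q) includes $ since Q is the start symbol.
FOLLOW(Q): Q appears on no right-hand side. Thus FOLLOW(Q) = {$}.
FOLLOW(U): in Q::=U, the suffix after U is empty, so FOLLOW(U) ⊇ FOLLOW(Q) = {$}; in Q::=R U, the suffix after U is empty, so FOLLOW(U) ⊇ FOLLOW(Q) = {$}. Thus FOLLOW(U) = {$}.
FOLLOW(R): in Q::=R U, R is followed by U with FIRST {ε, a, d, z}; in Q::=R U, the suffix after R is nullable, so FOLLOW(R) ⊇ FOLLOW(Q) = {$}; in U::=R z z, R is followed by z z with FIRST {z}. Thus FOLLOW(R) = {$, a, d, z}.
FOLLOW(Q'): in Q::=Q' Q' (occurrence 1), Q' is followed by Q' with FIRST {ε, a, d}; in Q::=Q' Q' (occurrence 1), the suffix after Q' is nullable, so FOLLOW(Q') ⊇ FOLLOW(Q) = {$}; in Q::=Q' Q' (occurrence 2), the suffix after Q' is empty, so FOLLOW(Q') ⊇ FOLLOW(Q) = {$}; in U::=Q', the suffix after Q' is empty, so FOLLOW(Q') ⊇ FOLLOW(U) = {$}. Thus FOLLOW(Q') = {$, a, d}.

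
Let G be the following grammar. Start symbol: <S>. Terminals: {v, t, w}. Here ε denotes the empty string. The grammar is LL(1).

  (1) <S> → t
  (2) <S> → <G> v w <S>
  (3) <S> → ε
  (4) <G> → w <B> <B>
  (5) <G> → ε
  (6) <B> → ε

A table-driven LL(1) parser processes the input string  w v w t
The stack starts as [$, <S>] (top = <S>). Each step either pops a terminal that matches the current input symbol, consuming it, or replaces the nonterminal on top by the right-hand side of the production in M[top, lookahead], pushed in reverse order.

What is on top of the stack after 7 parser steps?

     Stack                Input      Action
  1  $ <S>                w v w t $  expand <S> → <G> v w <S>
  2  $ <S> w v <G>        w v w t $  expand <G> → w <B> <B>
  3  $ <S> w v <B> <B> w  w v w t $  match w
  4  $ <S> w v <B> <B>    v w t $    expand <B> → ε
  5  $ <S> w v <B>        v w t $    expand <B> → ε
  6  $ <S> w v            v w t $    match v
  7  $ <S> w              w t $      match w
Stack after step 7: $ <S> (top = <S>).

<S>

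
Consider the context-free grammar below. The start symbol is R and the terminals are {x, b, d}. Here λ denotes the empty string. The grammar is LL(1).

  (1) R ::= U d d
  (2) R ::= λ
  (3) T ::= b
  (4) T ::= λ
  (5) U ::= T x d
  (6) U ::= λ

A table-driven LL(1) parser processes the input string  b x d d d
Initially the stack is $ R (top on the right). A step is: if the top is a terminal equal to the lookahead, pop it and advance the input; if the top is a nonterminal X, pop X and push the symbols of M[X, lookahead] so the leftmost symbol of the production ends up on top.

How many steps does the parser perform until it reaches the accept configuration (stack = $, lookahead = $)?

step 1: stack=$ R  input=b x d d d $  — expand R ::= U d d
step 2: stack=$ d d U  input=b x d d d $  — expand U ::= T x d
step 3: stack=$ d d d x T  input=b x d d d $  — expand T ::= b
step 4: stack=$ d d d x b  input=b x d d d $  — match b
step 5: stack=$ d d d x  input=x d d d $  — match x
step 6: stack=$ d d d  input=d d d $  — match d
step 7: stack=$ d d  input=d d $  — match d
step 8: stack=$ d  input=d $  — match d
Accept reached after 8 steps.

8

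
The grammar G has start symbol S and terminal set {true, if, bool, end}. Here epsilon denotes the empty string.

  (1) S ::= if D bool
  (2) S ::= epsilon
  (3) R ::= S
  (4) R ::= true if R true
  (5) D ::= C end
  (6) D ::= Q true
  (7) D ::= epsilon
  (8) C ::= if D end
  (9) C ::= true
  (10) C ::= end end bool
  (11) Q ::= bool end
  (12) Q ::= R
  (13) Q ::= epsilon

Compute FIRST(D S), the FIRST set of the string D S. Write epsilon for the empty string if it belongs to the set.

FIRST(S) = {epsilon, if}
FIRST(C) = {end, if, true}
FIRST(R) = {epsilon, if, true}  (via S)
FIRST(Q) = {epsilon, bool, if, true}  (via R)
FIRST(D) = {epsilon, bool, end, if, true}  (via C end, Q true)
FIRST(D S): take FIRST of each symbol in turn, carrying on past any symbol whose FIRST contains epsilon; result {epsilon, bool, end, if, true}.

{epsilon, bool, end, if, true}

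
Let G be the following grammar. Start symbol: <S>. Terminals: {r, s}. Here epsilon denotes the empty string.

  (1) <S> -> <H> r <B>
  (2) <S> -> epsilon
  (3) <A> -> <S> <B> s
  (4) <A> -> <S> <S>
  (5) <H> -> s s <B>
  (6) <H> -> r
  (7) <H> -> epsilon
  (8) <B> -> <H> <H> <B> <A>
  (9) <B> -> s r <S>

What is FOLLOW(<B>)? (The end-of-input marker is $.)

FIRST(<H>) = {epsilon, r, s}
FIRST(<S>) = {epsilon, r, s}  (via <H> r <B>)
FIRST(<B>) = {r, s}  (via <H> <H> <B> <A>)
FIRST(<A>) = {epsilon, r, s}  (via <S> <B> s, <S> <S>)
FOLLOW(<S>) includes $ since <S> is the start symbol.
FOLLOW(<H>): in <S>-><H> r <B>, <H> is followed by r <B> with FIRST {r}; in <B>-><H> <H> <B> <A> (occurrence 1), <H> is followed by <H> <B> <A> with FIRST {r, s}; in <B>-><H> <H> <B> <A> (occurrence 2), <H> is followed by <B> <A> with FIRST {r, s}. Thus FOLLOW(<H>) = {r, s}.
FOLLOW(<S>): in <A>-><S> <B> s, <S> is followed by <B> s with FIRST {r, s}; in <A>-><S> <S> (occurrence 1), <S> is followed by <S> with FIRST {epsilon, r, s}; in <A>-><S> <S> (occurrence 1), the suffix after <S> is nullable, so FOLLOW(<S>) ⊇ FOLLOW(<A>) = {$, r, s}; in <A>-><S> <S> (occurrence 2), the suffix after <S> is empty, so FOLLOW(<S>) ⊇ FOLLOW(<A>) = {$, r, s}; in <B>->s r <S>, the suffix after <S> is empty, so FOLLOW(<S>) ⊇ FOLLOW(<B>) = {$, r, s}. Thus FOLLOW(<S>) = {$, r, s}.
FOLLOW(<B>): in <S>-><H> r <B>, the suffix after <B> is empty, so FOLLOW(<B>) ⊇ FOLLOW(<S>) = {$, r, s}; in <A>-><S> <B> s, <B> is followed by s with FIRST {s}; in <H>->s s <B>, the suffix after <B> is empty, so FOLLOW(<B>) ⊇ FOLLOW(<H>) = {r, s}; in <B>-><H> <H> <B> <A>, <B> is followed by <A> with FIRST {epsilon, r, s}; in <B>-><H> <H> <B> <A>, the suffix after <B> is nullable (adds nothing new). Thus FOLLOW(<B>) = {$, r, s}.
FOLLOW(<A>): in <B>-><H> <H> <B> <A>, the suffix after <A> is empty, so FOLLOW(<A>) ⊇ FOLLOW(<B>) = {$, r, s}. Thus FOLLOW(<A>) = {$, r, s}.

{$, r, s}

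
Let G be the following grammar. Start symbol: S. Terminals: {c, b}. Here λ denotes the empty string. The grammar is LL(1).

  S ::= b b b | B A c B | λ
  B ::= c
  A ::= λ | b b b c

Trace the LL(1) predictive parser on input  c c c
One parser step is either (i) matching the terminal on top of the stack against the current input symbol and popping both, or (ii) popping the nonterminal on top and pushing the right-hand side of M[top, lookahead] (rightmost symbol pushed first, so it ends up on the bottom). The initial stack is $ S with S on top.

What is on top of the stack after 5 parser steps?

B

     Stack      Input    Action
  1  $ S        c c c $  expand S ::= B A c B
  2  $ B c A B  c c c $  expand B ::= c
  3  $ B c A c  c c c $  match c
  4  $ B c A    c c $    expand A ::= λ
  5  $ B c      c c $    match c
Stack after step 5: $ B (top = B).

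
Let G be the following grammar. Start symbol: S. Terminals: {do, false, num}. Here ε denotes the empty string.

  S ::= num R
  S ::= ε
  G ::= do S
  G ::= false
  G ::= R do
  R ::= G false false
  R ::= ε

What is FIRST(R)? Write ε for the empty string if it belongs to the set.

{ε, do, false}

FIRST(S) = {ε, num}
FIRST(G) = {do, false}  (via R do)
FIRST(R) = {ε, do, false}  (via G false false)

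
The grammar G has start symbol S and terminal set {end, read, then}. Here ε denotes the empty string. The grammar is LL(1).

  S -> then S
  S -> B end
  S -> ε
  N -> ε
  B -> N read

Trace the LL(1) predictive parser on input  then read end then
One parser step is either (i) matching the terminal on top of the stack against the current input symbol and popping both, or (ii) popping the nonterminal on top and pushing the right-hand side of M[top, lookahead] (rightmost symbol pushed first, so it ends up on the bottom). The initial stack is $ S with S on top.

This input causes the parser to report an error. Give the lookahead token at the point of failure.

then

     Stack         Input                 Action
  1  $ S           then read end then $  expand S -> then S
  2  $ S then      then read end then $  match then
  3  $ S           read end then $       expand S -> B end
  4  $ end B       read end then $       expand B -> N read
  5  $ end read N  read end then $       expand N -> ε
  6  $ end read    read end then $       match read
  7  $ end         end then $            match end
  8  $             then $                error: stack empty but input remains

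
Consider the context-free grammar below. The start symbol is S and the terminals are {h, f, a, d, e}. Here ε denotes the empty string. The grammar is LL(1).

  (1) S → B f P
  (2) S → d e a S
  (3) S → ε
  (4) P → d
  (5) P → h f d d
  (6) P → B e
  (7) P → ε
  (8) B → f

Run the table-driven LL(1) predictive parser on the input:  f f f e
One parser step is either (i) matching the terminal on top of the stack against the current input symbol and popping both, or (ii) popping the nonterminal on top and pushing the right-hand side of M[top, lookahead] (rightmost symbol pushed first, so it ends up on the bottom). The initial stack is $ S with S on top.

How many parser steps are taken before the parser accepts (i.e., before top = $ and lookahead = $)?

     Stack    Input      Action
  1  $ S      f f f e $  expand S → B f P
  2  $ P f B  f f f e $  expand B → f
  3  $ P f f  f f f e $  match f
  4  $ P f    f f e $    match f
  5  $ P      f e $      expand P → B e
  6  $ e B    f e $      expand B → f
  7  $ e f    f e $      match f
  8  $ e      e $        match e
Accept reached after 8 steps.

8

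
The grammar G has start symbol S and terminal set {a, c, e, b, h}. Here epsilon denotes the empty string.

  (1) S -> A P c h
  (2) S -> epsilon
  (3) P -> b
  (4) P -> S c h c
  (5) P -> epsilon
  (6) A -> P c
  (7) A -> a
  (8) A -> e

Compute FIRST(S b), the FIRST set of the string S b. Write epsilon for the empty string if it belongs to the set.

{a, b, c, e}

FIRST(S) = {epsilon, a, b, c, e}  (via A P c h)
FIRST(P) = {epsilon, a, b, c, e}  (via S c h c)
FIRST(A) = {a, b, c, e}  (via P c)
FIRST(S b): take FIRST of each symbol in turn, carrying on past any symbol whose FIRST contains epsilon; result {a, b, c, e}.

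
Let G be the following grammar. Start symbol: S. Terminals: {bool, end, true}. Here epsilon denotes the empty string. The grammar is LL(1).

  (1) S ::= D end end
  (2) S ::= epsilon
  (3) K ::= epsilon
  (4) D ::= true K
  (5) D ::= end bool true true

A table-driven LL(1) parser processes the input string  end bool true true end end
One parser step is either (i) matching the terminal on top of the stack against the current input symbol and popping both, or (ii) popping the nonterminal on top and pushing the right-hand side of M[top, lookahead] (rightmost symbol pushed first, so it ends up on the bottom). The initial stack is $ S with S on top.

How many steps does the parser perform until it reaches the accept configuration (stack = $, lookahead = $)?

8

     Stack                         Input                         Action
  1  $ S                           end bool true true end end $  expand S ::= D end end
  2  $ end end D                   end bool true true end end $  expand D ::= end bool true true
  3  $ end end true true bool end  end bool true true end end $  match end
  4  $ end end true true bool      bool true true end end $      match bool
  5  $ end end true true           true true end end $           match true
  6  $ end end true                true end end $                match true
  7  $ end end                     end end $                     match end
  8  $ end                         end $                         match end
Accept reached after 8 steps.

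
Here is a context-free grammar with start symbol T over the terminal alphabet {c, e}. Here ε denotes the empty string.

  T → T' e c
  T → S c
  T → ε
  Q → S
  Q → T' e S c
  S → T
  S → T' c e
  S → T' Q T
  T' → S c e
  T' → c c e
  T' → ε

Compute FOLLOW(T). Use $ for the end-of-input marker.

{$, c, e}

FIRST(T) = {ε, c, e}  (via T' e c, S c)
FIRST(Q) = {ε, c, e}  (via S, T' e S c)
FIRST(S) = {ε, c, e}  (via T, T' c e, T' Q T)
FIRST(T') = {ε, c, e}  (via S c e)
FOLLOW(T) includes $ since T is the start symbol.
FOLLOW(T): in S→T, the suffix after T is empty, so FOLLOW(T) ⊇ FOLLOW(S) = {c, e}; in S→T' Q T, the suffix after T is empty, so FOLLOW(T) ⊇ FOLLOW(S) = {c, e}. Thus FOLLOW(T) = {$, c, e}.
FOLLOW(Q): in S→T' Q T, Q is followed by T with FIRST {ε, c, e}; in S→T' Q T, the suffix after Q is nullable, so FOLLOW(Q) ⊇ FOLLOW(S) = {c, e}. Thus FOLLOW(Q) = {c, e}.
FOLLOW(S): in T→S c, S is followed by c with FIRST {c}; in Q→S, the suffix after S is empty, so FOLLOW(S) ⊇ FOLLOW(Q) = {c, e}; in Q→T' e S c, S is followed by c with FIRST {c}; in T'→S c e, S is followed by c e with FIRST {c}. Thus FOLLOW(S) = {c, e}.
FOLLOW(T'): in T→T' e c, T' is followed by e c with FIRST {e}; in Q→T' e S c, T' is followed by e S c with FIRST {e}; in S→T' c e, T' is followed by c e with FIRST {c}; in S→T' Q T, T' is followed by Q T with FIRST {ε, c, e}; in S→T' Q T, the suffix after T' is nullable, so FOLLOW(T') ⊇ FOLLOW(S) = {c, e}. Thus FOLLOW(T') = {c, e}.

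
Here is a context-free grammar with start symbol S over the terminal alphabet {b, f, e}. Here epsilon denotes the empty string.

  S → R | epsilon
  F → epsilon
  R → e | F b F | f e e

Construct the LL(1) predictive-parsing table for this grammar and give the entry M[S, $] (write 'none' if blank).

S → epsilon

FIRST(F) = {epsilon}
FIRST(R) = {b, e, f}  (via F b F)
FIRST(S) = {epsilon, b, e, f}  (via R)
FOLLOW(S) includes $ since S is the start symbol.
FOLLOW(S): S appears on no right-hand side. Thus FOLLOW(S) = {$}.
For S → R: FIRST(R) = {b, e, f}, so it goes in M[S, t] for t ∈ {b, e, f}.
For S → epsilon: FIRST(epsilon) = {epsilon}, so it goes in M[S, t] for t ∈ {}; since epsilon ∈ FIRST, also for every t ∈ FOLLOW(S) = {$}.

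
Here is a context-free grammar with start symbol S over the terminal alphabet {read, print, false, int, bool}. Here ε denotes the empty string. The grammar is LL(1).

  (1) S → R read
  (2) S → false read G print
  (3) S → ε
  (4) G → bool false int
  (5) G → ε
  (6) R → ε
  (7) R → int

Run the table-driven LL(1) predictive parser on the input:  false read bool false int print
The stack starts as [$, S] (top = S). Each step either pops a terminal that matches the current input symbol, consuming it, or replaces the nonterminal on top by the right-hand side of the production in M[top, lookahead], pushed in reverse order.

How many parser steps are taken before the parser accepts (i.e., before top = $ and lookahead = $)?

step 1: stack=$ S  input=false read bool false int print $  — expand S → false read G print
step 2: stack=$ print G read false  input=false read bool false int print $  — match false
step 3: stack=$ print G read  input=read bool false int print $  — match read
step 4: stack=$ print G  input=bool false int print $  — expand G → bool false int
step 5: stack=$ print int false bool  input=bool false int print $  — match bool
step 6: stack=$ print int false  input=false int print $  — match false
step 7: stack=$ print int  input=int print $  — match int
step 8: stack=$ print  input=print $  — match print
Accept reached after 8 steps.

8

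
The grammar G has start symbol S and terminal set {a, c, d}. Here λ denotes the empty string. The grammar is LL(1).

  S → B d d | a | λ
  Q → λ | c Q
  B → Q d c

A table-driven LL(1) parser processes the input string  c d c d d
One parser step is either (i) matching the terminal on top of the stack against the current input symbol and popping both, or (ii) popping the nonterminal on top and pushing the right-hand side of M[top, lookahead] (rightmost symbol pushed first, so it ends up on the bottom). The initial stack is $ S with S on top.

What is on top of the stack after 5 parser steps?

step 1: stack=$ S  input=c d c d d $  — expand S → B d d
step 2: stack=$ d d B  input=c d c d d $  — expand B → Q d c
step 3: stack=$ d d c d Q  input=c d c d d $  — expand Q → c Q
step 4: stack=$ d d c d Q c  input=c d c d d $  — match c
step 5: stack=$ d d c d Q  input=d c d d $  — expand Q → λ
Stack after step 5: $ d d c d (top = d).

d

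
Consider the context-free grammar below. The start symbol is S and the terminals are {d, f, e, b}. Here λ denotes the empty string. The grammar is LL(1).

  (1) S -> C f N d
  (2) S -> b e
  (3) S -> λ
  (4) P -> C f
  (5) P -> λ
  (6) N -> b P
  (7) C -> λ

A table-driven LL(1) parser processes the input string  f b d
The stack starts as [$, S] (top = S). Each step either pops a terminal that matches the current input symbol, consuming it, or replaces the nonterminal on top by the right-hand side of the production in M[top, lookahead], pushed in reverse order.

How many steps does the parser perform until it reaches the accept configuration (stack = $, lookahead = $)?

step 1: stack=$ S  input=f b d $  — expand S -> C f N d
step 2: stack=$ d N f C  input=f b d $  — expand C -> λ
step 3: stack=$ d N f  input=f b d $  — match f
step 4: stack=$ d N  input=b d $  — expand N -> b P
step 5: stack=$ d P b  input=b d $  — match b
step 6: stack=$ d P  input=d $  — expand P -> λ
step 7: stack=$ d  input=d $  — match d
Accept reached after 7 steps.

7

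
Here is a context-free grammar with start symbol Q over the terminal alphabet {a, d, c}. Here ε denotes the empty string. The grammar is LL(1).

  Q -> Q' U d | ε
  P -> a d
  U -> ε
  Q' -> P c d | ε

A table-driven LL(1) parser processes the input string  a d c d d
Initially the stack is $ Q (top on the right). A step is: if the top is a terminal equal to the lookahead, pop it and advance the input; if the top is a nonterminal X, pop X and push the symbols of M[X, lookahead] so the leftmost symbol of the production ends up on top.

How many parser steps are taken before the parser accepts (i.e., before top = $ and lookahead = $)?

step 1: stack=$ Q  input=a d c d d $  — expand Q -> Q' U d
step 2: stack=$ d U Q'  input=a d c d d $  — expand Q' -> P c d
step 3: stack=$ d U d c P  input=a d c d d $  — expand P -> a d
step 4: stack=$ d U d c d a  input=a d c d d $  — match a
step 5: stack=$ d U d c d  input=d c d d $  — match d
step 6: stack=$ d U d c  input=c d d $  — match c
step 7: stack=$ d U d  input=d d $  — match d
step 8: stack=$ d U  input=d $  — expand U -> ε
step 9: stack=$ d  input=d $  — match d
Accept reached after 9 steps.

9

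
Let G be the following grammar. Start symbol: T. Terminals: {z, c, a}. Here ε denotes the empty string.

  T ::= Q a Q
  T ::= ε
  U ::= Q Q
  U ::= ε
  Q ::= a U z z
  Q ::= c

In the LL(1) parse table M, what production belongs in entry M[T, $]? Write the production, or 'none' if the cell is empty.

T ::= ε

FIRST(Q): from Q::=a U z z we get {a}; from Q::=c we get {c}. So FIRST(Q) = {a, c}.
FIRST(T): from T::=Q a Q we get {a, c}; from T::=ε we get {ε}. So FIRST(T) = {ε, a, c}.
FIRST(U): from U::=Q Q we get {a, c}; from U::=ε we get {ε}. So FIRST(U) = {ε, a, c}.
FOLLOW(T) includes $ since T is the start symbol.
FOLLOW(T): T appears on no right-hand side. Thus FOLLOW(T) = {$}.
For T ::= Q a Q: FIRST(Q a Q) = {a, c}, so it goes in M[T, t] for t ∈ {a, c}.
For T ::= ε: FIRST(ε) = {ε}, so it goes in M[T, t] for t ∈ {}; since ε ∈ FIRST, also for every t ∈ FOLLOW(T) = {$}.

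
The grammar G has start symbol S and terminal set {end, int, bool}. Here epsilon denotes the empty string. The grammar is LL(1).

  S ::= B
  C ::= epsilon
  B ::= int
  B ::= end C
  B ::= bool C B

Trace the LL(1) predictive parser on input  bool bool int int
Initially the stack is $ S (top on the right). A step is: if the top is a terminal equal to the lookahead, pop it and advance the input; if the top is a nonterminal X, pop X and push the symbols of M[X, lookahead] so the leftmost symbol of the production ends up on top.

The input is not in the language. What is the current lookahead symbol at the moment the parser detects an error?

step 1: stack=$ S  input=bool bool int int $  — expand S ::= B
step 2: stack=$ B  input=bool bool int int $  — expand B ::= bool C B
step 3: stack=$ B C bool  input=bool bool int int $  — match bool
step 4: stack=$ B C  input=bool int int $  — expand C ::= epsilon
step 5: stack=$ B  input=bool int int $  — expand B ::= bool C B
step 6: stack=$ B C bool  input=bool int int $  — match bool
step 7: stack=$ B C  input=int int $  — expand C ::= epsilon
step 8: stack=$ B  input=int int $  — expand B ::= int
step 9: stack=$ int  input=int int $  — match int
step 10: stack=$  input=int $  — error: stack empty but input remains

int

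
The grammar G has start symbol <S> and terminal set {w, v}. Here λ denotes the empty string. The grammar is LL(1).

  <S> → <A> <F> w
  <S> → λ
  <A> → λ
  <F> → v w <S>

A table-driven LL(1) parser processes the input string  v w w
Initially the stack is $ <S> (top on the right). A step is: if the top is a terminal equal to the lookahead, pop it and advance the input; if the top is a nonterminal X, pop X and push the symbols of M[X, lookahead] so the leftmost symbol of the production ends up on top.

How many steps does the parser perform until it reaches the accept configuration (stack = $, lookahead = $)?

     Stack        Input    Action
  1  $ <S>        v w w $  expand <S> → <A> <F> w
  2  $ w <F> <A>  v w w $  expand <A> → λ
  3  $ w <F>      v w w $  expand <F> → v w <S>
  4  $ w <S> w v  v w w $  match v
  5  $ w <S> w    w w $    match w
  6  $ w <S>      w $      expand <S> → λ
  7  $ w          w $      match w
Accept reached after 7 steps.

7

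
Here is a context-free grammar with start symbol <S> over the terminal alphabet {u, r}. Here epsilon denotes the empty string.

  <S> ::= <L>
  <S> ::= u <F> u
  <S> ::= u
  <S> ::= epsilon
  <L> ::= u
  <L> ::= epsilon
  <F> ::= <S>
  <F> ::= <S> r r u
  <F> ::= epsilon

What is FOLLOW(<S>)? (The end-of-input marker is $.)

{$, r, u}

FIRST(<L>) = {epsilon, u}
FIRST(<S>) = {epsilon, u}  (via <L>)
FIRST(<F>) = {epsilon, r, u}  (via <S>, <S> r r u)
FOLLOW(<S>) includes $ since <S> is the start symbol.
FOLLOW(<F>): in <S>::=u <F> u, <F> is followed by u with FIRST {u}. Thus FOLLOW(<F>) = {u}.
FOLLOW(<S>): in <F>::=<S>, the suffix after <S> is empty, so FOLLOW(<S>) ⊇ FOLLOW(<F>) = {u}; in <F>::=<S> r r u, <S> is followed by r r u with FIRST {r}. Thus FOLLOW(<S>) = {$, r, u}.
FOLLOW(<L>): in <S>::=<L>, the suffix after <L> is empty, so FOLLOW(<L>) ⊇ FOLLOW(<S>) = {$, r, u}. Thus FOLLOW(<L>) = {$, r, u}.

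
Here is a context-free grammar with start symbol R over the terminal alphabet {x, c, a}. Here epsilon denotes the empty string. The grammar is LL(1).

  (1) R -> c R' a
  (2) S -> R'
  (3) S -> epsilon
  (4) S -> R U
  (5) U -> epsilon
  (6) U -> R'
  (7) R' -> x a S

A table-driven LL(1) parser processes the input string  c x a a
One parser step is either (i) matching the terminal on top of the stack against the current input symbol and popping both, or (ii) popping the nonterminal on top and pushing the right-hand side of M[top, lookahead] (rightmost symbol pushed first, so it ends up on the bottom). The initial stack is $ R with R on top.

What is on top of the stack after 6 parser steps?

a

     Stack      Input      Action
  1  $ R        c x a a $  expand R -> c R' a
  2  $ a R' c   c x a a $  match c
  3  $ a R'     x a a $    expand R' -> x a S
  4  $ a S a x  x a a $    match x
  5  $ a S a    a a $      match a
  6  $ a S      a $        expand S -> epsilon
Stack after step 6: $ a (top = a).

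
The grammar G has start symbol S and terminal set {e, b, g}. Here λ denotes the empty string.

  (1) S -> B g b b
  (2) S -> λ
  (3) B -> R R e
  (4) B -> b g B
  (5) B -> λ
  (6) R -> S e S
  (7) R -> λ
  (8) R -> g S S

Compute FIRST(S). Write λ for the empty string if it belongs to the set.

FIRST(S): from S->B g b b we get {b, e, g}; from S->λ we get {λ}. So FIRST(S) = {λ, b, e, g}.
FIRST(R): from R->S e S we get {b, e, g}; from R->λ we get {λ}; from R->g S S we get {g}. So FIRST(R) = {λ, b, e, g}.
FIRST(B): from B->R R e we get {b, e, g}; from B->b g B we get {b}; from B->λ we get {λ}. So FIRST(B) = {λ, b, e, g}.

{λ, b, e, g}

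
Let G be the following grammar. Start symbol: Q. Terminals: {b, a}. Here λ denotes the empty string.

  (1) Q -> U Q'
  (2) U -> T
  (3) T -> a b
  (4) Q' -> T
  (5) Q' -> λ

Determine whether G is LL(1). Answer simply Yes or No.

Yes

FIRST(Q) = {a}
FIRST(U) = {a}
FIRST(T) = {a}
FIRST(Q') = {λ, a}
FOLLOW(Q) = {$}
FOLLOW(U) = {$, a}
FOLLOW(T) = {$, a}
FOLLOW(Q') = {$}
Each cell of M receives at most one production.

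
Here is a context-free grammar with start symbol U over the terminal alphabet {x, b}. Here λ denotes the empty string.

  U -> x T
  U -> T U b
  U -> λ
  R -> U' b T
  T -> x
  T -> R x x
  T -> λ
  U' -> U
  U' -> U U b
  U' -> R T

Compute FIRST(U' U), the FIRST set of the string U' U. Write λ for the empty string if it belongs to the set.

{λ, b, x}

FIRST(U) = {λ, b, x}  (via T U b)
FIRST(R) = {b, x}  (via U' b T)
FIRST(T) = {λ, b, x}  (via R x x)
FIRST(U') = {λ, b, x}  (via U, U U b, R T)
FIRST(U' U): take FIRST of each symbol in turn, carrying on past any symbol whose FIRST contains λ; result {λ, b, x}.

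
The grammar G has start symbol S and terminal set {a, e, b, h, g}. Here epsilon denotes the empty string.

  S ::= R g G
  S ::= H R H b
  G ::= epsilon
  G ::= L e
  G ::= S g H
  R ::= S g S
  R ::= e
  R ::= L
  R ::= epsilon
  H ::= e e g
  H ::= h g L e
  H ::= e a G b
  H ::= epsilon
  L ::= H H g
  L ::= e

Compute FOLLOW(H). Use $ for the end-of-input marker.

{$, b, e, g, h}

FIRST(H) = {epsilon, e, h}
FIRST(L) = {e, g, h}  (via H H g)
FIRST(S) = {b, e, g, h}  (via R g G, H R H b)
FIRST(G) = {epsilon, b, e, g, h}  (via L e, S g H)
FIRST(R) = {epsilon, b, e, g, h}  (via S g S, L)
FOLLOW(S) includes $ since S is the start symbol.
FOLLOW(R): in S::=R g G, R is followed by g G with FIRST {g}; in S::=H R H b, R is followed by H b with FIRST {b, e, h}. Thus FOLLOW(R) = {b, e, g, h}.
FOLLOW(S): in G::=S g H, S is followed by g H with FIRST {g}; in R::=S g S (occurrence 1), S is followed by g S with FIRST {g}; in R::=S g S (occurrence 2), the suffix after S is empty, so FOLLOW(S) ⊇ FOLLOW(R) = {b, e, g, h}. Thus FOLLOW(S) = {$, b, e, g, h}.
FOLLOW(G): in S::=R g G, the suffix after G is empty, so FOLLOW(G) ⊇ FOLLOW(S) = {$, b, e, g, h}; in H::=e a G b, G is followed by b with FIRST {b}. Thus FOLLOW(G) = {$, b, e, g, h}.
FOLLOW(H): in S::=H R H b (occurrence 1), H is followed by R H b with FIRST {b, e, g, h}; in S::=H R H b (occurrence 2), H is followed by b with FIRST {b}; in G::=S g H, the suffix after H is empty, so FOLLOW(H) ⊇ FOLLOW(G) = {$, b, e, g, h}; in L::=H H g (occurrence 1), H is followed by H g with FIRST {e, g, h}; in L::=H H g (occurrence 2), H is followed by g with FIRST {g}. Thus FOLLOW(H) = {$, b, e, g, h}.
FOLLOW(L): in G::=L e, L is followed by e with FIRST {e}; in R::=L, the suffix after L is empty, so FOLLOW(L) ⊇ FOLLOW(R) = {b, e, g, h}; in H::=h g L e, L is followed by e with FIRST {e}. Thus FOLLOW(L) = {b, e, g, h}.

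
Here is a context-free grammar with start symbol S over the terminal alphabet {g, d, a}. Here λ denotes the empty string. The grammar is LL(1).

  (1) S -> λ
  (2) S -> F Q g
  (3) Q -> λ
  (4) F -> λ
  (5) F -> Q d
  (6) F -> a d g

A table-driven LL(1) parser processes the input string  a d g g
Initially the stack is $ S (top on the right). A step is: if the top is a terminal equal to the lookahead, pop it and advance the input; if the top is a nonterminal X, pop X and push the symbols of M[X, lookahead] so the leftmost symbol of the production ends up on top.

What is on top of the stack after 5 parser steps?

Q

     Stack        Input      Action
  1  $ S          a d g g $  expand S -> F Q g
  2  $ g Q F      a d g g $  expand F -> a d g
  3  $ g Q g d a  a d g g $  match a
  4  $ g Q g d    d g g $    match d
  5  $ g Q g      g g $      match g
Stack after step 5: $ g Q (top = Q).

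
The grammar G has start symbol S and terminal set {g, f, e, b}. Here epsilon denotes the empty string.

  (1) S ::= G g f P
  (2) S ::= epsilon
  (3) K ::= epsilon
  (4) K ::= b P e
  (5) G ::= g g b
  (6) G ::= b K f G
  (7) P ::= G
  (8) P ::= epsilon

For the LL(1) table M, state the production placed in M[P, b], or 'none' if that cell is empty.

P ::= G

FIRST(K): from K::=epsilon we get {epsilon}; from K::=b P e we get {b}. So FIRST(K) = {epsilon, b}.
FIRST(G): from G::=g g b we get {g}; from G::=b K f G we get {b}. So FIRST(G) = {b, g}.
FIRST(S): from S::=G g f P we get {b, g}; from S::=epsilon we get {epsilon}. So FIRST(S) = {epsilon, b, g}.
FIRST(P): from P::=G we get {b, g}; from P::=epsilon we get {epsilon}. So FIRST(P) = {epsilon, b, g}.
FOLLOW(S) includes $ since S is the start symbol.
FOLLOW(S): S appears on no right-hand side. Thus FOLLOW(S) = {$}.
FOLLOW(P): in S::=G g f P, the suffix after P is empty, so FOLLOW(P) ⊇ FOLLOW(S) = {$}; in K::=b P e, P is followed by e with FIRST {e}. Thus FOLLOW(P) = {$, e}.
For P ::= G: FIRST(G) = {b, g}, so it goes in M[P, t] for t ∈ {b, g}.
For P ::= epsilon: FIRST(epsilon) = {epsilon}, so it goes in M[P, t] for t ∈ {}; since epsilon ∈ FIRST, also for every t ∈ FOLLOW(P) = {$, e}.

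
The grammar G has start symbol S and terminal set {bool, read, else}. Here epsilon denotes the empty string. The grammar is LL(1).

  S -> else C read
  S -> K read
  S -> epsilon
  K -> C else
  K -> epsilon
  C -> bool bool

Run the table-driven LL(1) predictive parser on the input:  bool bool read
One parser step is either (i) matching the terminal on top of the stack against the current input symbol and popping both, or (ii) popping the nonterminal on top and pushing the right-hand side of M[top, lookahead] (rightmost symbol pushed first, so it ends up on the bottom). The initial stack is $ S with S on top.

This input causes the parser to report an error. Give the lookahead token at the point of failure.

read

step 1: stack=$ S  input=bool bool read $  — expand S -> K read
step 2: stack=$ read K  input=bool bool read $  — expand K -> C else
step 3: stack=$ read else C  input=bool bool read $  — expand C -> bool bool
step 4: stack=$ read else bool bool  input=bool bool read $  — match bool
step 5: stack=$ read else bool  input=bool read $  — match bool
step 6: stack=$ read else  input=read $  — error: top is terminal else but lookahead is read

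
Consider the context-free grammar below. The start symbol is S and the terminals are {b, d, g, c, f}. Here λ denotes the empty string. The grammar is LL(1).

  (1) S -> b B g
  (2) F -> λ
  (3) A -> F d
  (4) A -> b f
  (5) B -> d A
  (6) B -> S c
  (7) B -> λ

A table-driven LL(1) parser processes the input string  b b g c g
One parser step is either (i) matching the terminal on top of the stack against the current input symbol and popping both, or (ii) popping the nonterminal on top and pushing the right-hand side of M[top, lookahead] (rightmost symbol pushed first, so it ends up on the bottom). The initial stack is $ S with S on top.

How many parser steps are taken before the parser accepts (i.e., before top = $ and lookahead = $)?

9

     Stack        Input        Action
  1  $ S          b b g c g $  expand S -> b B g
  2  $ g B b      b b g c g $  match b
  3  $ g B        b g c g $    expand B -> S c
  4  $ g c S      b g c g $    expand S -> b B g
  5  $ g c g B b  b g c g $    match b
  6  $ g c g B    g c g $      expand B -> λ
  7  $ g c g      g c g $      match g
  8  $ g c        c g $        match c
  9  $ g          g $          match g
Accept reached after 9 steps.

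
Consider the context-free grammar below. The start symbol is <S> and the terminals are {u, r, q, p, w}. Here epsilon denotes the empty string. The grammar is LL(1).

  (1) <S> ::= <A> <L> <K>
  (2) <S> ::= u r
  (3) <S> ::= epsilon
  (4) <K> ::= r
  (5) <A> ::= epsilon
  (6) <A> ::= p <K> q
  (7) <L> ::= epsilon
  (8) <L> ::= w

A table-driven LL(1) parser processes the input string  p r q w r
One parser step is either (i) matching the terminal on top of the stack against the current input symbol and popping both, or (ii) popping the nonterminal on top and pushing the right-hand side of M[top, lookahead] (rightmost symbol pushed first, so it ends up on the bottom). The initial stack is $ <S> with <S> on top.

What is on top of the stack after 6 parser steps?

     Stack              Input        Action
  1  $ <S>              p r q w r $  expand <S> ::= <A> <L> <K>
  2  $ <K> <L> <A>      p r q w r $  expand <A> ::= p <K> q
  3  $ <K> <L> q <K> p  p r q w r $  match p
  4  $ <K> <L> q <K>    r q w r $    expand <K> ::= r
  5  $ <K> <L> q r      r q w r $    match r
  6  $ <K> <L> q        q w r $      match q
Stack after step 6: $ <K> <L> (top = <L>).

<L>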